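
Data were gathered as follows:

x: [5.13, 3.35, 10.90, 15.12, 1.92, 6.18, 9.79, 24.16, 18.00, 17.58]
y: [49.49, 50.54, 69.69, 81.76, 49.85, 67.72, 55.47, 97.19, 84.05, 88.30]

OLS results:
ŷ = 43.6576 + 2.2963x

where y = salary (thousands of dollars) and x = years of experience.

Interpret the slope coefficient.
On average, salary is about 2.2963 thousand dollars higher for every extra year of experience.

The slope β₁ = 2.2963 gives the rate at which the fitted salary changes with experience.

Interpretation:
- Experience up by 1 year → predicted salary increases by 2.2963 thousand dollars
- The effect is assumed constant over the observed range of x (linearity)
- The slope describes association in these data, not necessarily a causal effect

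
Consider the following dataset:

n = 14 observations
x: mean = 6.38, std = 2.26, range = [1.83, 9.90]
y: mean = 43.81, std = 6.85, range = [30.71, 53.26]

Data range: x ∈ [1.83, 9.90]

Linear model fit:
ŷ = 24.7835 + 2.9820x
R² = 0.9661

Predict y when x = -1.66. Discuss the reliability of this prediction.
ŷ = 19.8334, but this is extrapolation (below the data range [1.83, 9.90]) and may be unreliable.

Prediction calculation:
ŷ = 24.7835 + 2.9820 × (-1.66)
ŷ = 19.8334

Reliability:
- Data range: x ∈ [1.83, 9.90]
- Prediction point: x = -1.66 is 3.49 units below the observed range → this is EXTRAPOLATION, not interpolation

Why that matters here:
- R² describes fit only over the sampled x values; it says nothing about behaviour beyond them
- The standard error of prediction grows with (x − x̄)², and x = -1.66 is far from x̄ = 6.38

The R² = 0.9661 only validates the fit within [1.83, 9.90]; treat ŷ = 19.8334 with caution.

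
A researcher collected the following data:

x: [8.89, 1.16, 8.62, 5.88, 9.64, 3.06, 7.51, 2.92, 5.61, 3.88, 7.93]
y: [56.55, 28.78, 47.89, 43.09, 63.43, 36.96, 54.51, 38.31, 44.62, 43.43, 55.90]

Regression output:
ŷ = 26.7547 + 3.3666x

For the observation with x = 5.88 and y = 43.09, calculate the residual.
Residual = -3.4603

The residual is the difference between the actual value and the predicted value:

Residual = y - ŷ

Step 1: Calculate predicted value
ŷ = 26.7547 + 3.3666 × 5.88
ŷ = 46.5503

Step 2: Calculate residual
Residual = 43.09 - 46.5503
Residual = -3.4603

Interpretation: the model overestimates the actual value by 3.4603 at this point (negative residual → observation lies below the fitted line).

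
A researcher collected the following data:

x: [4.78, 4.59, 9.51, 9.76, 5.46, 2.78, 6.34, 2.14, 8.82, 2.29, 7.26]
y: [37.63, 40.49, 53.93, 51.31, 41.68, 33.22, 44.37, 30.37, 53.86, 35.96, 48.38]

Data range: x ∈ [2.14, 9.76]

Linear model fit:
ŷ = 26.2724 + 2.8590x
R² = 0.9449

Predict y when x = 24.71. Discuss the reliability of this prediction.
ŷ = 96.9183 (extrapolation — x = 24.71 lies outside [2.14, 9.76], so reliability is low).

Prediction calculation:
ŷ = 26.2724 + 2.8590 × 24.71
ŷ = 96.9183

Reliability:
- Data range: x ∈ [2.14, 9.76]
- Prediction point: x = 24.71 is 14.95 units above the observed range → this is EXTRAPOLATION, not interpolation

Why that matters here:
- The linear relationship may not hold outside the observed range
- Real relationships often flatten, saturate, or turn nonlinear at extremes
- R² describes fit only over the sampled x values; it says nothing about behaviour beyond them

Report the number if required, but flag clearly that it is an extrapolation.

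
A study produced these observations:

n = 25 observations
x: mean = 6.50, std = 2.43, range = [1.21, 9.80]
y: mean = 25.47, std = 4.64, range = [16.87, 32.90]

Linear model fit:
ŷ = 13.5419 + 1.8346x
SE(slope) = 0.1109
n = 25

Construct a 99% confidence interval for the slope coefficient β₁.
The 99% CI for β₁ is (1.5233, 2.1459)

Confidence interval for the slope:

The 99% CI for β₁ is: β̂₁ ± t*(α/2, n-2) × SE(β̂₁)

Step 1: Find critical t-value
- Confidence level = 0.99
- Degrees of freedom = n - 2 = 25 - 2 = 23
- t*(α/2, 23) = 2.8073

Step 2: Calculate margin of error
Margin = 2.8073 × 0.1109 = 0.3113

Step 3: Construct interval
CI = 1.8346 ± 0.3113
CI = (1.5233, 2.1459)

Interpretation: intervals built this way capture the true β₁ in 99% of repeated samples; here the plausible range for the per-unit effect of x on y is 1.5233 to 2.1459.
Both endpoints are positive, so the data support a genuinely positive slope at this confidence level.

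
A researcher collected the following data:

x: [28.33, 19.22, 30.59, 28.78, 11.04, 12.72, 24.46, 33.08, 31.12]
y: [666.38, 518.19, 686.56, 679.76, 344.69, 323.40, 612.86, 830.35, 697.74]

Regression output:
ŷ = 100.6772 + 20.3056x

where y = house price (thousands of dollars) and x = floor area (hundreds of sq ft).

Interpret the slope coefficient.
An increase of one hundred sq ft in floor area is associated with a 20.3056 thousand dollars increase in predicted house price.

β₁ = 20.3056 is the change in predicted house price (thousand dollars) per additional hundred sq ft of floor area.

Interpretation:
- Floor area up by 1 hundred sq ft → predicted house price increases by 20.3056 thousand dollars
- This is a linear approximation: the same per-unit change is assumed across the whole observed x range

The intercept β₀ = 100.6772 is the predicted house price when floor area = 0; since the smallest observed x is 11.04, this is an extrapolation and mainly anchors the line.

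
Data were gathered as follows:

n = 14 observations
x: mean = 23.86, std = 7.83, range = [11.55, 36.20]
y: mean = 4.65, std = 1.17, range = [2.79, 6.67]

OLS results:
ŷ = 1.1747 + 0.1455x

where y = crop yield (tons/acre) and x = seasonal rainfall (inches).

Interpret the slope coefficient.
An increase of one inch in rainfall is associated with a 0.1455 tons/acre increase in predicted crop yield.

β₁ = 0.1455 is the change in predicted crop yield (tons/acre) per additional inch of rainfall.

Interpretation:
- Rainfall up by 1 inch → predicted crop yield increases by 0.1455 tons/acre
- The effect is assumed constant over the observed range of x (linearity)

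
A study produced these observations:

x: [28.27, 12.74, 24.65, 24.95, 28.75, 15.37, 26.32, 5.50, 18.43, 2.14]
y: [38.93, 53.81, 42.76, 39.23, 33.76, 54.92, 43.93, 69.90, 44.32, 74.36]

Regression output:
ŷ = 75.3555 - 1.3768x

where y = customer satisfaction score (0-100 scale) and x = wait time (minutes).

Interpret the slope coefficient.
An increase of one minute in wait time is associated with a 1.3768 points decrease in predicted satisfaction score.

The slope coefficient β₁ = -1.3768 represents the marginal effect of wait time on satisfaction score.

Interpretation:
- Wait time up by 1 minute → predicted satisfaction score decreases by 1.3768 points
- This is a linear approximation: the same per-unit change is assumed across the whole observed x range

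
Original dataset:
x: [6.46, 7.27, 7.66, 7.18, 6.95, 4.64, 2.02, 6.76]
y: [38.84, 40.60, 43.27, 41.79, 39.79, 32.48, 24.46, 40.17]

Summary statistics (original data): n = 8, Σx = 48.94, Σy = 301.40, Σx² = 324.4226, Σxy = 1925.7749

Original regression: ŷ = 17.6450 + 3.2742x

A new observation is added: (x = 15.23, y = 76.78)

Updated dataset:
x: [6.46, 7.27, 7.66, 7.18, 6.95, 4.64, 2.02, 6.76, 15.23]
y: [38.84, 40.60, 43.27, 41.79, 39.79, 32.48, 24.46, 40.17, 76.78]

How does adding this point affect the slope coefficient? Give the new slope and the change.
The slope changes from 3.2742 to 4.0338 (change of +0.7596, or +23.2%).

The new point has HIGH LEVERAGE: x = 15.23 is far from the original mean x̄ = 48.94/8 ≈ 6.12 (original range [2.02, 7.66]).

Step 1: Update the sums with the new point (n goes from 8 to 9)
Σx  = 48.94 + 15.23 = 64.17
Σy  = 301.40 + 76.78 = 378.18
Σx² = 324.4226 + 15.23² = 324.4226 + 231.9529 = 556.3755
Σxy = 1925.7749 + 15.23×76.78 = 1925.7749 + 1169.3594 = 3095.1343

Step 2: Recompute the slope with b₁ = (nΣxy − ΣxΣy) / (nΣx² − (Σx)²)
Numerator   = 9×3095.1343 − 64.17×378.18 = 27856.2087 − 24267.8106 = 3588.3981
Denominator = 9×556.3755 − 64.17² = 5007.3795 − 4117.7889 = 889.5906
b₁(new) = 3588.3981 / 889.5906 = 4.0338

(Same formula on the original sums: (8×1925.7749 − 48.94×301.40) / (8×324.4226 − 48.94²) = 655.6832 / 200.2572 = 3.2742, matching the given fit.)

Step 3: Change in slope
Δβ₁ = 4.0338 − 3.2742 = +0.7596
Relative change = +0.7596 / 3.2742 × 100% = +23.2%
→ the slope increases when the point is added.

Because the point sits above the extension of the original line at a high-leverage x, it tilts the fit up.
In practice: examine leverage (hᵢ) and Cook's distance rather than deleting it automatically; check such a point for data-entry or measurement error.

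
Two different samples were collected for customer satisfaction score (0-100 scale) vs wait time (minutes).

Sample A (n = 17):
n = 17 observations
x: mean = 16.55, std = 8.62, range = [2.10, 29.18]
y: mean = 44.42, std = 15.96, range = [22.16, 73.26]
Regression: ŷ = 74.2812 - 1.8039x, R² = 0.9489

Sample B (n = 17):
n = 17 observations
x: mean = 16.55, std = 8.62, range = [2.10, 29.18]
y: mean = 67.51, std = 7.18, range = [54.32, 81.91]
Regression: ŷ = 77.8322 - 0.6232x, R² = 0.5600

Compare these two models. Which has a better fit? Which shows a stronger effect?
Model A has the better fit (R² = 0.9489 vs 0.5600). Model A shows the stronger effect (|β₁| = 1.8039 vs 0.6232).

Model Comparison:

Which explains more variance? (R²)
- Model A: R² = 0.9489 → 94.89% of variance in satisfaction score explained
- Model B: R² = 0.5600 → 56.00% of variance in satisfaction score explained
- 0.9489 > 0.5600 → Model A has the better fit

Effect size (slope magnitude):
- Model A: β₁ = -1.8039 → predicted satisfaction score falls 1.8039 points per additional minute of wait time
- Model B: β₁ = -0.6232 → predicted satisfaction score falls 0.6232 points per additional minute of wait time
- |-1.8039| > |-0.6232| → Model A shows the stronger marginal effect

Notes:
- R² measures how tightly points cluster around the line; β₁ measures how steep the line is — they answer different questions.
- The two samples could reflect different populations, time periods, or measurement quality.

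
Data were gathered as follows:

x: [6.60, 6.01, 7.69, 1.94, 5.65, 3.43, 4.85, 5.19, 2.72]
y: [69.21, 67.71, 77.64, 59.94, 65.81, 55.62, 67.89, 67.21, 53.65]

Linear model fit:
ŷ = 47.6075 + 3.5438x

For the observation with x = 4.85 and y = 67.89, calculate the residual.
Residual = 3.0951

The residual is the difference between the actual value and the predicted value:

Residual = y - ŷ

Step 1: Calculate predicted value
ŷ = 47.6075 + 3.5438 × 4.85
ŷ = 64.7949

Step 2: Calculate residual
Residual = 67.89 - 64.7949
Residual = 3.0951

The residual is positive, so the observed y = 67.89 sits above the regression line (the line underestimates it by 3.0951).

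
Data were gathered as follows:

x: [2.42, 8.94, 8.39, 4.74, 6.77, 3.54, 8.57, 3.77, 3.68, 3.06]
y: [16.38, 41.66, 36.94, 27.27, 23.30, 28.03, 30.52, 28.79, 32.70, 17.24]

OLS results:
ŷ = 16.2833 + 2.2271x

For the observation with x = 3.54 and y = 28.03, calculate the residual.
Residual = 3.8628

The residual is the difference between the actual value and the predicted value:

Residual = y - ŷ

Step 1: Calculate predicted value
ŷ = 16.2833 + 2.2271 × 3.54
ŷ = 24.1672

Step 2: Calculate residual
Residual = 28.03 - 24.1672
Residual = 3.8628

Sign check: y > ŷ, so the point is above the line and the fit underestimates here.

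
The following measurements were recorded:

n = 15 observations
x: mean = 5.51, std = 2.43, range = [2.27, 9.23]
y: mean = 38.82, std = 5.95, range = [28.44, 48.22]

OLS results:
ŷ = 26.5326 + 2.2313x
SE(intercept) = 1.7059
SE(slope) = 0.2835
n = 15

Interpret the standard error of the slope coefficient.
SE(β̂₁) = 0.2835 is the estimated standard deviation of the slope estimate across repeated samples; relative to β̂₁ = 2.2313 that is 12.7%, a precise estimate.

SE(β̂₁) = s / √Sxx, where s is the residual standard deviation and Sxx = Σ(x − x̄)². It is the yardstick for how far β̂₁ = 2.2313 could plausibly be from the true slope.

Relative precision:
- SE / |β̂₁| = 0.2835 / 2.2313 = 12.7%
- Rule of thumb (under 20%: precise; 20% to under 50%: moderately precise; 50% or more: imprecise) → precise

Link to interval estimation: a confidence interval for β₁ is β̂₁ ± t* × 0.2835, so SE sets the half-width per unit of t*.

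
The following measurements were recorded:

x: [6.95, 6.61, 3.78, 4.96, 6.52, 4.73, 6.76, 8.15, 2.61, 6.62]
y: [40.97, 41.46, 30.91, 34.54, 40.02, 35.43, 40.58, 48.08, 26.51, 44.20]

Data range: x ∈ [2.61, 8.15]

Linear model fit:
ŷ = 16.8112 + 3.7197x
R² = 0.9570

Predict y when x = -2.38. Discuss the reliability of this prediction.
ŷ = 7.9583 (extrapolation — x = -2.38 lies outside [2.61, 8.15], so reliability is low).

Prediction calculation:
ŷ = 16.8112 + 3.7197 × (-2.38)
ŷ = 7.9583

Reliability:
- Data range: x ∈ [2.61, 8.15]
- Prediction point: x = -2.38 is 4.99 units below the observed range → this is EXTRAPOLATION, not interpolation

Why that matters here:
- There are no observations near this x to validate the fitted line there
- The standard error of prediction grows with (x − x̄)², and x = -2.38 is far from x̄ = 5.77
- R² describes fit only over the sampled x values; it says nothing about behaviour beyond them

Report the number if required, but flag clearly that it is an extrapolation.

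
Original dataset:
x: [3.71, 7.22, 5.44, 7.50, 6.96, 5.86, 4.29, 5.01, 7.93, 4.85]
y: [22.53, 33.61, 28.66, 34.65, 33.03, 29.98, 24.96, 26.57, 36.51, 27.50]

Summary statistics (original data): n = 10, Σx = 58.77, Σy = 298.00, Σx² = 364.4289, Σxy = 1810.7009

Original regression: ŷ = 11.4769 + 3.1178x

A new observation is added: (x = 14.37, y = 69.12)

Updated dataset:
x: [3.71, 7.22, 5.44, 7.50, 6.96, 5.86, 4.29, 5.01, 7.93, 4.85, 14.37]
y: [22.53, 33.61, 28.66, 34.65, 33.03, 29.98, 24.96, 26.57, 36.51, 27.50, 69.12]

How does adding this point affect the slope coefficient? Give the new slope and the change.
The slope changes from 3.1178 to 4.2895 (change of +1.1717, or +37.6%).

The new point has HIGH LEVERAGE: x = 14.37 is far from the original mean x̄ = 58.77/10 ≈ 5.88 (original range [3.71, 7.93]).

Step 1: Update the sums with the new point (n goes from 10 to 11)
Σx  = 58.77 + 14.37 = 73.14
Σy  = 298.00 + 69.12 = 367.12
Σx² = 364.4289 + 14.37² = 364.4289 + 206.4969 = 570.9258
Σxy = 1810.7009 + 14.37×69.12 = 1810.7009 + 993.2544 = 2803.9553

Step 2: Recompute the slope with b₁ = (nΣxy − ΣxΣy) / (nΣx² − (Σx)²)
Numerator   = 11×2803.9553 − 73.14×367.12 = 30843.5083 − 26851.1568 = 3992.3515
Denominator = 11×570.9258 − 73.14² = 6280.1838 − 5349.4596 = 930.7242
b₁(new) = 3992.3515 / 930.7242 = 4.2895

(Same formula on the original sums: (10×1810.7009 − 58.77×298.00) / (10×364.4289 − 58.77²) = 593.5490 / 190.3761 = 3.1178, matching the given fit.)

Step 3: Change in slope
Δβ₁ = 4.2895 − 3.1178 = +1.1717
Relative change = +1.1717 / 3.1178 × 100% = +37.6%
→ the slope increases when the point is added.

A high-leverage point only changes the slope if it is off the original line; here y = 69.12 is above the original trend, so the slope increases.
In practice: check such a point for data-entry or measurement error.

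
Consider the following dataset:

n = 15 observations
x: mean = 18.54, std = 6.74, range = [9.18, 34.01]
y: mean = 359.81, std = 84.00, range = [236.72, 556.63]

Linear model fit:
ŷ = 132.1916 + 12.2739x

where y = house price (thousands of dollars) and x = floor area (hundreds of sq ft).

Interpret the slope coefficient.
For each additional hundred sq ft of floor area, predicted house price increases by approximately 12.2739 thousand dollars.

The slope coefficient β₁ = 12.2739 represents the marginal effect of floor area on house price.

Interpretation:
- Floor area up by 1 hundred sq ft → predicted house price increases by 12.2739 thousand dollars
- This is a linear approximation: the same per-unit change is assumed across the whole observed x range

(β₀ = 132.1916 is the fitted value at x = 0 and is not part of the slope interpretation.)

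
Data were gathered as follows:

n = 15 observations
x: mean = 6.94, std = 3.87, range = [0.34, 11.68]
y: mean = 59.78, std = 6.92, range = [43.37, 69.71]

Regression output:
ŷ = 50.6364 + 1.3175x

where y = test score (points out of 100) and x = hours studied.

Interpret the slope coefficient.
For each additional hour of study time, predicted test score increases by approximately 1.3175 points.

The slope coefficient β₁ = 1.3175 represents the marginal effect of study time on test score.

Interpretation:
- Study time up by 1 hour → predicted test score increases by 1.3175 points
- This is a linear approximation: the same per-unit change is assumed across the whole observed x range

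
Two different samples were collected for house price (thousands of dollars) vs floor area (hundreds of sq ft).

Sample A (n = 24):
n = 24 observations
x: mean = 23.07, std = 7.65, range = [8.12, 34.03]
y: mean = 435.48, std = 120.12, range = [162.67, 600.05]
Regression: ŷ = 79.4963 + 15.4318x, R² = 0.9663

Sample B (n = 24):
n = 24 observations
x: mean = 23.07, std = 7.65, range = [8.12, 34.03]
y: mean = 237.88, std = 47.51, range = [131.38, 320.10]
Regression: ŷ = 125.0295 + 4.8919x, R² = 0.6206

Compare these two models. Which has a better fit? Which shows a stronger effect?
Model A has the better fit (R² = 0.9663 vs 0.6206). Model A shows the stronger effect (|β₁| = 15.4318 vs 4.8919).

Model Comparison:

Fit — compare R²:
- Model A: R² = 0.9663 → 96.63% of variance in house price explained
- Model B: R² = 0.6206 → 62.06% of variance in house price explained
- 0.9663 > 0.6206 → Model A has the better fit

Which has the larger per-hundred sq ft effect? (|β₁|)
- Model A: β₁ = 15.4318 → predicted house price rises 15.4318 thousand dollars per additional hundred sq ft of floor area
- Model B: β₁ = 4.8919 → predicted house price rises 4.8919 thousand dollars per additional hundred sq ft of floor area
- |15.4318| > |4.8919| → Model A shows the stronger marginal effect

Note: A steeper slope doesn't make a better model if the scatter around the line is large.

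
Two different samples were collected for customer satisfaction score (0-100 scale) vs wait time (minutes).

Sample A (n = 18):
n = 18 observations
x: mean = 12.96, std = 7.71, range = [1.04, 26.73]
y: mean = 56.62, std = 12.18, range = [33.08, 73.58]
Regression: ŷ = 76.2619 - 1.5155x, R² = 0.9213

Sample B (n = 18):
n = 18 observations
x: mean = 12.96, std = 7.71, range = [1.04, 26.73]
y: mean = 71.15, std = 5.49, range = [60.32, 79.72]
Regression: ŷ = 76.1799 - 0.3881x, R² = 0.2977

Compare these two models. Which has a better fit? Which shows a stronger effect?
Model A has the better fit (R² = 0.9213 vs 0.2977). Model A shows the stronger effect (|β₁| = 1.5155 vs 0.3881).

Model Comparison:

Fit — compare R²:
- Model A: R² = 0.9213 → 92.13% of variance in satisfaction score explained
- Model B: R² = 0.2977 → 29.77% of variance in satisfaction score explained
- 0.9213 > 0.2977 → Model A has the better fit

Strength of effect — compare |β₁|:
- Model A: β₁ = -1.5155 → predicted satisfaction score falls 1.5155 points per additional minute of wait time
- Model B: β₁ = -0.3881 → predicted satisfaction score falls 0.3881 points per additional minute of wait time
- |-1.5155| > |-0.3881| → Model A shows the stronger marginal effect

Note: The two samples could reflect different populations, time periods, or measurement quality.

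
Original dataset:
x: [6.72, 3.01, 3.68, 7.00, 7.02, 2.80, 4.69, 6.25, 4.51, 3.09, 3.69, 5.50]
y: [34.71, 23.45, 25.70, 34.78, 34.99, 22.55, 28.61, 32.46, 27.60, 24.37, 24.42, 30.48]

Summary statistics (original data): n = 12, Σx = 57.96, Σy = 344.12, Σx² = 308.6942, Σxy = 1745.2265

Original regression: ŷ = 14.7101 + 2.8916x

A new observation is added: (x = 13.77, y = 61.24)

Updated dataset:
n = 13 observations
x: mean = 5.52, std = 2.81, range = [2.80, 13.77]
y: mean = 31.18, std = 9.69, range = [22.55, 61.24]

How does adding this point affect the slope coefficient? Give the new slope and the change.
The slope changes from 2.8916 to 3.4319 (change of +0.5403, or +18.7%).

x = 13.77 lies well outside the original x-range [2.80, 7.02] (x̄ ≈ 4.83), so this observation has high leverage and can move the slope substantially.

Step 1: Update the sums with the new point (n goes from 12 to 13)
Σx  = 57.96 + 13.77 = 71.73
Σy  = 344.12 + 61.24 = 405.36
Σx² = 308.6942 + 13.77² = 308.6942 + 189.6129 = 498.3071
Σxy = 1745.2265 + 13.77×61.24 = 1745.2265 + 843.2748 = 2588.5013

Step 2: Recompute the slope with b₁ = (nΣxy − ΣxΣy) / (nΣx² − (Σx)²)
Numerator   = 13×2588.5013 − 71.73×405.36 = 33650.5169 − 29076.4728 = 4574.0441
Denominator = 13×498.3071 − 71.73² = 6477.9923 − 5145.1929 = 1332.7994
b₁(new) = 4574.0441 / 1332.7994 = 3.4319

(Same formula on the original sums: (12×1745.2265 − 57.96×344.12) / (12×308.6942 − 57.96²) = 997.5228 / 344.9688 = 2.8916, matching the given fit.)

Step 3: Change in slope
Δβ₁ = 3.4319 − 2.8916 = +0.5403
Relative change = +0.5403 / 2.8916 × 100% = +18.7%
→ the slope increases when the point is added.

Because the point sits above the extension of the original line at a high-leverage x, it tilts the fit up.
In practice: examine leverage (hᵢ) and Cook's distance rather than deleting it automatically.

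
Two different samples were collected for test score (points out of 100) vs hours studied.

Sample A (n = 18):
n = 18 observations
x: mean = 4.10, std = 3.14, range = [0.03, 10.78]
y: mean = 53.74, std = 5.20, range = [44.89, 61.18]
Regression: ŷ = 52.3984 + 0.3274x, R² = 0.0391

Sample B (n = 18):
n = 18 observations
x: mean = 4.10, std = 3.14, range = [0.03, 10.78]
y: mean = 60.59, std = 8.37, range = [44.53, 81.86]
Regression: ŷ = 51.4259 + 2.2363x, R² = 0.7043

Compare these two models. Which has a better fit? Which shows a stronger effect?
Model B has the better fit (R² = 0.7043 vs 0.0391). Model B shows the stronger effect (|β₁| = 2.2363 vs 0.3274).

Model Comparison:

Which explains more variance? (R²)
- Model A: R² = 0.0391 → 3.91% of variance in test score explained
- Model B: R² = 0.7043 → 70.43% of variance in test score explained
- 0.7043 > 0.0391 → Model B has the better fit

Effect size (slope magnitude):
- Model A: β₁ = 0.3274 → predicted test score rises 0.3274 points per additional hour of study time
- Model B: β₁ = 2.2363 → predicted test score rises 2.2363 points per additional hour of study time
- |0.3274| < |2.2363| → Model B shows the stronger marginal effect

Notes:
- A steeper slope doesn't make a better model if the scatter around the line is large.
- A better fit (higher R²) doesn't necessarily mean a more important relationship.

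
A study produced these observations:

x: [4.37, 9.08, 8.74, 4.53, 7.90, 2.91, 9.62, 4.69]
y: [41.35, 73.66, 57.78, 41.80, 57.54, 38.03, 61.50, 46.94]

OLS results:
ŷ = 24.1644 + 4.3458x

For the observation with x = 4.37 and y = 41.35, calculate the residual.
Residual = -1.8055

The residual is the difference between the actual value and the predicted value:

Residual = y - ŷ

Step 1: Calculate predicted value
ŷ = 24.1644 + 4.3458 × 4.37
ŷ = 43.1555

Step 2: Calculate residual
Residual = 41.35 - 43.1555
Residual = -1.8055

Interpretation: the model overestimates the actual value by 1.8055 at this point (negative residual → observation lies below the fitted line).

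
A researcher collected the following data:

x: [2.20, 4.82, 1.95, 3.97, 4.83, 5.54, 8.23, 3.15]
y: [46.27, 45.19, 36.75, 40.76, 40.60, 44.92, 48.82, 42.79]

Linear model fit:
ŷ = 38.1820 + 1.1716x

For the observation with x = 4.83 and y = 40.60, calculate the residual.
Residual = -3.2408

The residual is the difference between the actual value and the predicted value:

Residual = y - ŷ

Step 1: Calculate predicted value
ŷ = 38.1820 + 1.1716 × 4.83
ŷ = 43.8408

Step 2: Calculate residual
Residual = 40.60 - 43.8408
Residual = -3.2408

Sign check: y < ŷ, so the point is below the line and the fit overestimates here.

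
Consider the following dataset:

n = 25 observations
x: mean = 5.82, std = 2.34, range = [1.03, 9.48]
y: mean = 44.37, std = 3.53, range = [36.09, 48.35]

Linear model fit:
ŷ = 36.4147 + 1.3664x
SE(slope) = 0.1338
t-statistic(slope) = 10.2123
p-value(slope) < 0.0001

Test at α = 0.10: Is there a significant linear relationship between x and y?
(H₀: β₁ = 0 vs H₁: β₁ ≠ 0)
Since p-value < 0.0001 < α = 0.10, reject H₀ — the slope is significantly different from 0.

Hypothesis test for the slope coefficient:

H₀: β₁ = 0 (no linear relationship)
H₁: β₁ ≠ 0 (linear relationship exists)

Test statistic: t = β̂₁ / SE(β̂₁) = 1.3664 / 0.1338 = 10.2123

p < 0.0001: how often a slope estimate this far from 0 (in SE units) would arise by chance if β₁ were truly 0.

Decision rule: reject H₀ if p-value < α.
p-value < 0.0001 < α = 0.10 → reject H₀.

Conclusion: the linear association between x and y is significant at the 10% level.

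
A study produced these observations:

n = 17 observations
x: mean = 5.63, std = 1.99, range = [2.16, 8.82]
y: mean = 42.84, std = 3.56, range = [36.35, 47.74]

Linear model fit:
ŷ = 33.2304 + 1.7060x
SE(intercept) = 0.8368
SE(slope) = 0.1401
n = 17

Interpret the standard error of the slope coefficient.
The slope 1.7060 is pinned down to within about ±0.1401 (one SE) by these data — relative uncertainty 8.2%, i.e. precise.

SE(β̂₁) = s / √Sxx, where s is the residual standard deviation and Sxx = Σ(x − x̄)². It is the yardstick for how far β̂₁ = 1.7060 could plausibly be from the true slope.

Relative precision:
- SE / |β̂₁| = 0.1401 / 1.7060 = 8.2%
- Rule of thumb (under 20%: precise; 20% to under 50%: moderately precise; 50% or more: imprecise) → precise

Link to interval estimation: a confidence interval for β₁ is β̂₁ ± t* × 0.1401, so SE sets the half-width per unit of t*.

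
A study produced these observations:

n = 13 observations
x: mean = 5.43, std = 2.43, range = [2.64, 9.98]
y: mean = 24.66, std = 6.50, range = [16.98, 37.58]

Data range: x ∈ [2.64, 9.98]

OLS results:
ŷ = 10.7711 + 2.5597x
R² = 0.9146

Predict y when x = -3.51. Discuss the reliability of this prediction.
ŷ = 1.7866, but this is extrapolation (below the data range [2.64, 9.98]) and may be unreliable.

Prediction calculation:
ŷ = 10.7711 + 2.5597 × (-3.51)
ŷ = 1.7866

Reliability:
- Data range: x ∈ [2.64, 9.98]
- Prediction point: x = -3.51 is 6.15 units below the observed range → this is EXTRAPOLATION, not interpolation

Why that matters here:
- Real relationships often flatten, saturate, or turn nonlinear at extremes
- The standard error of prediction grows with (x − x̄)², and x = -3.51 is far from x̄ = 5.43

The R² = 0.9146 only validates the fit within [2.64, 9.98]; treat ŷ = 1.7866 with caution.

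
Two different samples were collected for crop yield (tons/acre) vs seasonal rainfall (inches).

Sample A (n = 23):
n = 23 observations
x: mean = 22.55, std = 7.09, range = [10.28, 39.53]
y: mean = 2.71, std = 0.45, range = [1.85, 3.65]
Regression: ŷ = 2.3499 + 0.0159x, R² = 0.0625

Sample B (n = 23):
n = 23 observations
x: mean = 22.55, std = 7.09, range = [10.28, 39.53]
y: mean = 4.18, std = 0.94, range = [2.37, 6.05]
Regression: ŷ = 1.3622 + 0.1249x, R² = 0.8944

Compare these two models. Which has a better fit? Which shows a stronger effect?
Model B has the better fit (R² = 0.8944 vs 0.0625). Model B shows the stronger effect (|β₁| = 0.1249 vs 0.0159).

Model Comparison:

Which explains more variance? (R²)
- Model A: R² = 0.0625 → 6.25% of variance in crop yield explained
- Model B: R² = 0.8944 → 89.44% of variance in crop yield explained
- 0.8944 > 0.0625 → Model B has the better fit

Strength of effect — compare |β₁|:
- Model A: β₁ = 0.0159 → predicted crop yield rises 0.0159 tons/acre per additional inch of rainfall
- Model B: β₁ = 0.1249 → predicted crop yield rises 0.1249 tons/acre per additional inch of rainfall
- |0.0159| < |0.1249| → Model B shows the stronger marginal effect

Note: R² measures how tightly points cluster around the line; β₁ measures how steep the line is — they answer different questions.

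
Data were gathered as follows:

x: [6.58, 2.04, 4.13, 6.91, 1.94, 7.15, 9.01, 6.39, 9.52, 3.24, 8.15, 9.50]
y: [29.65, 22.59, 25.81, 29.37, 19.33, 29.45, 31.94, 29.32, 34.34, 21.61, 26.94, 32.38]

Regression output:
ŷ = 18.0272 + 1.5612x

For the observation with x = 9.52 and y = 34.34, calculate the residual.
Residual = 1.4502

The residual is the difference between the actual value and the predicted value:

Residual = y - ŷ

Step 1: Calculate predicted value
ŷ = 18.0272 + 1.5612 × 9.52
ŷ = 32.8898

Step 2: Calculate residual
Residual = 34.34 - 32.8898
Residual = 1.4502

Sign check: y > ŷ, so the point is above the line and the fit underestimates here.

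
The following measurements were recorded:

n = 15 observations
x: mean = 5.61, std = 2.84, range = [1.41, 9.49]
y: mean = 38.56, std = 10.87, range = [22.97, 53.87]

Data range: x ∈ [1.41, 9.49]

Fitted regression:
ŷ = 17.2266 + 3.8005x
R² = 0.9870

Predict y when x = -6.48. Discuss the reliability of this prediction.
ŷ = -7.4006, but this is extrapolation (below the data range [1.41, 9.49]) and may be unreliable.

Prediction calculation:
ŷ = 17.2266 + 3.8005 × (-6.48)
ŷ = -7.4006

Reliability:
- Data range: x ∈ [1.41, 9.49]
- Prediction point: x = -6.48 is 7.89 units below the observed range → this is EXTRAPOLATION, not interpolation

Why that matters here:
- The linear relationship may not hold outside the observed range
- The standard error of prediction grows with (x − x̄)², and x = -6.48 is far from x̄ = 5.61
- There are no observations near this x to validate the fitted line there

Report the number if required, but flag clearly that it is an extrapolation.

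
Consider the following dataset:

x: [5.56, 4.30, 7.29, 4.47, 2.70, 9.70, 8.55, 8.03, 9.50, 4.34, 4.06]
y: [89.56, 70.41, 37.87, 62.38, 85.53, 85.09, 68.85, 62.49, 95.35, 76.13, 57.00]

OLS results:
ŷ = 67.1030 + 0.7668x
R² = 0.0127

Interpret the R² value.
R² = 0.0127 means 1.27% of the variation in y is explained by the linear relationship with x. This indicates a weak fit.

The coefficient of determination R² is the fraction of the total variation in y that the fitted line accounts for.

Here R² = 0.0127:
- Explained: 1.27% of the variation in y
- Unexplained (residual): 100% − 1.27% = 98.73%
- Rule of thumb (below 0.3 weak; 0.3 to below 0.7 moderate; 0.7 and above strong) → weak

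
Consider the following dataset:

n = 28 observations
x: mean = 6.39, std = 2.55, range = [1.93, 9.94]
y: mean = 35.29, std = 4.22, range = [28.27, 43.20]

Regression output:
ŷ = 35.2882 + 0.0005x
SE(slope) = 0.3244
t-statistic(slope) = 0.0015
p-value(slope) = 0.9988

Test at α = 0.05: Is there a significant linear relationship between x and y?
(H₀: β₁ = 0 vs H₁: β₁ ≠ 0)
p-value = 0.9988 ≥ α = 0.05, so we fail to reject H₀. The relationship is not significant.

Hypothesis test for the slope coefficient:

H₀: β₁ = 0 (no linear relationship)
H₁: β₁ ≠ 0 (linear relationship exists)

Test statistic: t = β̂₁ / SE(β̂₁) = 0.0005 / 0.3244 = 0.0015

With df = 26, the two-sided p-value for |t| = 0.0015 is 0.9988.

Decision rule: reject H₀ if p-value < α.
p-value = 0.9988 ≥ α = 0.05 → fail to reject H₀.

There is not sufficient evidence at the 5% significance level to conclude that a linear relationship exists between x and y.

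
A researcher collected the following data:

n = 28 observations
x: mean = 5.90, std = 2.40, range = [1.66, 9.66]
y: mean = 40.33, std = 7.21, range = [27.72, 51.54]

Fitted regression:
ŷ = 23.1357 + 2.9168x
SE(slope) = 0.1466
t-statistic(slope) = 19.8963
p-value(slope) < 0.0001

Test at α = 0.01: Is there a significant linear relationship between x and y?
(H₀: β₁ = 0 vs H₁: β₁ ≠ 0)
Since p-value < 0.0001 < α = 0.01, reject H₀ — the slope is significantly different from 0.

Hypothesis test for the slope coefficient:

H₀: β₁ = 0 (no linear relationship)
H₁: β₁ ≠ 0 (linear relationship exists)

Test statistic: t = β̂₁ / SE(β̂₁) = 2.9168 / 0.1466 = 19.8963

With df = 26, the two-sided p-value for |t| = 19.8963 is <0.0001.

Decision rule: reject H₀ if p-value < α.
p-value < 0.0001 < α = 0.01 → reject H₀.

Conclusion: the linear association between x and y is significant at the 1% level.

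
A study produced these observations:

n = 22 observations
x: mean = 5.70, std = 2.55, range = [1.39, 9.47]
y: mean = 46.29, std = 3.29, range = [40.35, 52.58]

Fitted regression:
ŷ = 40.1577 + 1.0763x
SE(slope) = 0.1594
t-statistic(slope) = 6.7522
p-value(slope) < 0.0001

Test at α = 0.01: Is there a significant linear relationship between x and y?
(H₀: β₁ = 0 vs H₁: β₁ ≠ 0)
Since p-value < 0.0001 < α = 0.01, reject H₀ — the slope is significantly different from 0.

Hypothesis test for the slope coefficient:

H₀: β₁ = 0 (no linear relationship)
H₁: β₁ ≠ 0 (linear relationship exists)

Test statistic: t = β̂₁ / SE(β̂₁) = 1.0763 / 0.1594 = 6.7522

With df = 20, the two-sided p-value for |t| = 6.7522 is <0.0001.

Decision rule: reject H₀ if p-value < α.
p-value < 0.0001 < α = 0.01 → reject H₀.

At α = 0.01 the data do provide convincing evidence of a nonzero slope.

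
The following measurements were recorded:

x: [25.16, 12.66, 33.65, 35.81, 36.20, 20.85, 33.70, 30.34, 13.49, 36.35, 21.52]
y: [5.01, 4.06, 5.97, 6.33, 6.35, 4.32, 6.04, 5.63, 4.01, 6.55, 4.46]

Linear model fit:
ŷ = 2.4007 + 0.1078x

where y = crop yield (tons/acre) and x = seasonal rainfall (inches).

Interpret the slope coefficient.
An increase of one inch in rainfall is associated with a 0.1078 tons/acre increase in predicted crop yield.

β₁ = 0.1078 is the change in predicted crop yield (tons/acre) per additional inch of rainfall.

Interpretation:
- Rainfall up by 1 inch → predicted crop yield increases by 0.1078 tons/acre
- This is a linear approximation: the same per-unit change is assumed across the whole observed x range
- The slope describes association in these data, not necessarily a causal effect

The intercept β₀ = 2.4007 is the predicted crop yield when rainfall = 0; since the smallest observed x is 12.66, this is an extrapolation and mainly anchors the line.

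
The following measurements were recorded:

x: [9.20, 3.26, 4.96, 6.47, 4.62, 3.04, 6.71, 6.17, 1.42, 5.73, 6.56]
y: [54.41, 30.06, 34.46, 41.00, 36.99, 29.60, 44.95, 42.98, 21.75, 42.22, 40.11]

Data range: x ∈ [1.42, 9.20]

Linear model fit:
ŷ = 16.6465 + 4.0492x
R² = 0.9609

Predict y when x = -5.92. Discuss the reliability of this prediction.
The equation gives ŷ = -7.3248; however x = -5.92 is 7.34 units below the observed range, so this extrapolated value should not be trusted.

Prediction calculation:
ŷ = 16.6465 + 4.0492 × (-5.92)
ŷ = -7.3248

Reliability:
- Data range: x ∈ [1.42, 9.20]
- Prediction point: x = -5.92 is 7.34 units below the observed range → this is EXTRAPOLATION, not interpolation

Why that matters here:
- The standard error of prediction grows with (x − x̄)², and x = -5.92 is far from x̄ = 5.29
- The linear relationship may not hold outside the observed range
- R² describes fit only over the sampled x values; it says nothing about behaviour beyond them

A defensible statement: 'if the linear trend continued to x = -5.92, y would be about -7.3248' — the premise is untested.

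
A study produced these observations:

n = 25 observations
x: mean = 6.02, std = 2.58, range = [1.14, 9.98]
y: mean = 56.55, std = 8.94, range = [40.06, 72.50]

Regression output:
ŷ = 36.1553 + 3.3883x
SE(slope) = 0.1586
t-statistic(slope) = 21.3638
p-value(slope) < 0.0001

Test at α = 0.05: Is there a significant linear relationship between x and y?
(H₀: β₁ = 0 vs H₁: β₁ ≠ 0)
Reject H₀: p-value < 0.0001 < α = 0.05. The linear relationship is significant at the 5% level.

Hypothesis test for the slope coefficient:

H₀: β₁ = 0 (no linear relationship)
H₁: β₁ ≠ 0 (linear relationship exists)

Test statistic: t = β̂₁ / SE(β̂₁) = 3.3883 / 0.1586 = 21.3638

p < 0.0001: how often a slope estimate this far from 0 (in SE units) would arise by chance if β₁ were truly 0.

Decision rule: reject H₀ if p-value < α.
p-value < 0.0001 < α = 0.05 → reject H₀.

There is sufficient evidence at the 5% significance level to conclude that a linear relationship exists between x and y.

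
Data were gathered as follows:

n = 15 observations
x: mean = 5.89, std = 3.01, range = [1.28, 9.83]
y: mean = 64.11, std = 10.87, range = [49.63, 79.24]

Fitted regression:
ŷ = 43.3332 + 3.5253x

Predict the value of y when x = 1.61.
ŷ = 49.0089

To predict y for x = 1.61, substitute into the regression equation:

ŷ = 43.3332 + 3.5253 × 1.61
ŷ = 43.3332 + 5.6757
ŷ = 49.0089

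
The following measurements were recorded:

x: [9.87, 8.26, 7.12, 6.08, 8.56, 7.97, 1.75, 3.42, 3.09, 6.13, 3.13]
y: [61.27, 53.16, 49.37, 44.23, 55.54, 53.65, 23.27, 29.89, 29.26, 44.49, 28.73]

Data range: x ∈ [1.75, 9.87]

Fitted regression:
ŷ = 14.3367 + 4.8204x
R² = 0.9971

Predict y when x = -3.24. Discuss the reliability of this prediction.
The equation gives ŷ = -1.2814; however x = -3.24 is 4.99 units below the observed range, so this extrapolated value should not be trusted.

Prediction calculation:
ŷ = 14.3367 + 4.8204 × (-3.24)
ŷ = -1.2814

Reliability:
- Data range: x ∈ [1.75, 9.87]
- Prediction point: x = -3.24 is 4.99 units below the observed range → this is EXTRAPOLATION, not interpolation

Why that matters here:
- There are no observations near this x to validate the fitted line there
- The linear relationship may not hold outside the observed range

A defensible statement: 'if the linear trend continued to x = -3.24, y would be about -1.2814' — the premise is untested.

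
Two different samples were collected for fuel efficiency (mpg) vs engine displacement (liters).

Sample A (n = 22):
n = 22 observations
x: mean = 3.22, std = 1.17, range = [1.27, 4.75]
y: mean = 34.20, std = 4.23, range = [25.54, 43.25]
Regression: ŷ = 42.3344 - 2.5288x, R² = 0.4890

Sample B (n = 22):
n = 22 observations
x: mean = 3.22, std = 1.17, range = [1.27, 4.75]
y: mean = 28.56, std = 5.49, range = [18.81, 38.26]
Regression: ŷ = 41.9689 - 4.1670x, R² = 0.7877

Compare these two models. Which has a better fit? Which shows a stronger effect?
Model B has the better fit (R² = 0.7877 vs 0.4890). Model B shows the stronger effect (|β₁| = 4.1670 vs 2.5288).

Model Comparison:

Which explains more variance? (R²)
- Model A: R² = 0.4890 → 48.90% of variance in fuel efficiency explained
- Model B: R² = 0.7877 → 78.77% of variance in fuel efficiency explained
- 0.7877 > 0.4890 → Model B has the better fit

Strength of effect — compare |β₁|:
- Model A: β₁ = -2.5288 → predicted fuel efficiency falls 2.5288 mpg per additional liter of engine displacement
- Model B: β₁ = -4.1670 → predicted fuel efficiency falls 4.1670 mpg per additional liter of engine displacement
- |-2.5288| < |-4.1670| → Model B shows the stronger marginal effect

Note: R² measures how tightly points cluster around the line; β₁ measures how steep the line is — they answer different questions.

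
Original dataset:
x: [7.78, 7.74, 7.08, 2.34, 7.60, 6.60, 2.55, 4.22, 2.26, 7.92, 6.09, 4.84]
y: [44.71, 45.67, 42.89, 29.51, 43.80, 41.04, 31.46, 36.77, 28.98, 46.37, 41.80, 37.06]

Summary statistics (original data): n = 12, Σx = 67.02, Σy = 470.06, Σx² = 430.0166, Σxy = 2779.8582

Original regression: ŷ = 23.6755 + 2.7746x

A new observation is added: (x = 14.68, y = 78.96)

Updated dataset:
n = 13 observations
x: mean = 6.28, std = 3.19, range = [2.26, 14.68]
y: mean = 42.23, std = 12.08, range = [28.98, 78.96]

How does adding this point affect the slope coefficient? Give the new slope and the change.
Adding the point moves β₁ from 2.7746 to 3.6998, i.e. it increases by 0.9252 (+33.3%).

The new point has HIGH LEVERAGE: x = 14.68 is far from the original mean x̄ = 67.02/12 ≈ 5.59 (original range [2.26, 7.92]).

Step 1: Update the sums with the new point (n goes from 12 to 13)
Σx  = 67.02 + 14.68 = 81.70
Σy  = 470.06 + 78.96 = 549.02
Σx² = 430.0166 + 14.68² = 430.0166 + 215.5024 = 645.5190
Σxy = 2779.8582 + 14.68×78.96 = 2779.8582 + 1159.1328 = 3938.9910

Step 2: Recompute the slope with b₁ = (nΣxy − ΣxΣy) / (nΣx² − (Σx)²)
Numerator   = 13×3938.9910 − 81.70×549.02 = 51206.8830 − 44854.9340 = 6351.9490
Denominator = 13×645.5190 − 81.70² = 8391.7470 − 6674.8900 = 1716.8570
b₁(new) = 6351.9490 / 1716.8570 = 3.6998

(Same formula on the original sums: (12×2779.8582 − 67.02×470.06) / (12×430.0166 − 67.02²) = 1854.8772 / 668.5188 = 2.7746, matching the given fit.)

Step 3: Change in slope
Δβ₁ = 3.6998 − 2.7746 = +0.9252
Relative change = +0.9252 / 2.7746 × 100% = +33.3%
→ the slope increases when the point is added.

A high-leverage point only changes the slope if it is off the original line; here y = 78.96 is above the original trend, so the slope increases.
In practice: refit with and without it and report both if conclusions differ; examine leverage (hᵢ) and Cook's distance rather than deleting it automatically.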